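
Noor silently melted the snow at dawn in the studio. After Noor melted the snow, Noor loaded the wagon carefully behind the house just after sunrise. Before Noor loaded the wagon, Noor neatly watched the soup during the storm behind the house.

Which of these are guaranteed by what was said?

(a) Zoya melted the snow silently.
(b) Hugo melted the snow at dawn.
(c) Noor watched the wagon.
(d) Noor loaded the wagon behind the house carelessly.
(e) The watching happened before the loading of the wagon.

(e)

(a) Not entailed — the passage has Noor melting the snow, not Zoya.
(b) Not entailed — the passage has Noor melting the snow, not Hugo.
(c) Not entailed — Noor watched the soup, not the wagon; the wagon belongs to the loading event.
(d) Not entailed — 'carelessly' adds a manner not in (and inconsistent with) the original.
(e) Entailed — the narrative places the watching before the loading.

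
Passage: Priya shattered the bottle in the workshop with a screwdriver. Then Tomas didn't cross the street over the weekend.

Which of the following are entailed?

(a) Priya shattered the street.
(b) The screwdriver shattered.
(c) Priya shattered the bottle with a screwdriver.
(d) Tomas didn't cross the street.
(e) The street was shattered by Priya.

(c)

(a) Not entailed — Priya shattered the bottle, not the street; the street belongs to the crossing event.
(b) Not entailed — the bottle is what shattered, not the screwdriver.
(c) Entailed — the original entails any weakening of itself; this just drops 'in the workshop'.
(d) Not entailed — dropping 'over the weekend' under negation is not valid — the original leaves open that Tomas crossed the street some other way.
(e) Not entailed — Priya shattered the bottle, not the street; the street belongs to the crossing event.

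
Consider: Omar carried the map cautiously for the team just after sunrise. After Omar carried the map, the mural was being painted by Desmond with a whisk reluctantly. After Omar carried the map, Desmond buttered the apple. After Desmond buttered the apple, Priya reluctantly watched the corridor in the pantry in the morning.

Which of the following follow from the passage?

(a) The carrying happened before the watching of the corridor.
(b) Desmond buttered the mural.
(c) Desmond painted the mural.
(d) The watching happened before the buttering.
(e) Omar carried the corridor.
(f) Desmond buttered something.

(a), (f)

(a) Entailed — the narrative places the carrying before the watching.
(b) Not entailed — Desmond buttered the apple, not the mural; the mural belongs to the painting event.
(c) Not entailed — 'was painting' is progressive on an accomplishment; it does not entail the completed 'painted'.
(d) Not entailed — the narrative places the buttering before the watching, not after.
(e) Not entailed — Omar carried the map, not the corridor; the corridor belongs to the watching event.
(f) Entailed — this follows by dropping conjuncts from the buttering event's description.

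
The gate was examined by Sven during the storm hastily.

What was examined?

'the gate' marks the patient of the examining event.

the gate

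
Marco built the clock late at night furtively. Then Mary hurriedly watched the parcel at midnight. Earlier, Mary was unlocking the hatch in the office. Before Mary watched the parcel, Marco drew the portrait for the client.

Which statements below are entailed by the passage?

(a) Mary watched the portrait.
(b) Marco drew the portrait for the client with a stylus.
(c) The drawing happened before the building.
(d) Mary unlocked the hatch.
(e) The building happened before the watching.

(a) Not entailed — Mary watched the parcel, not the portrait; the portrait belongs to the drawing event.
(b) Not entailed — 'with a stylus' adds information not in the original event.
(c) Not entailed — the narrative doesn't order the drawing relative to the building.
(d) Not entailed — 'was unlocking' is progressive on an accomplishment; it does not entail the completed 'unlocked'.
(e) Entailed — the narrative places the building before the watching.

(e)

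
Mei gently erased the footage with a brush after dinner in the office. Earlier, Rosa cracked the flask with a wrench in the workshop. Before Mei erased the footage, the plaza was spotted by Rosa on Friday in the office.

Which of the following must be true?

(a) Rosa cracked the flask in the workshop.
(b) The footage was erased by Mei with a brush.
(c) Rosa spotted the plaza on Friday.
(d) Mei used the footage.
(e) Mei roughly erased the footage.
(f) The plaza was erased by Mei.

(a), (b), (c)

(a) Entailed — the original entails any weakening of itself; this just drops 'with a wrench'.
(b) Entailed — every conjunct here is already in the original erasing event.
(c) Entailed — the original entails any weakening of itself; this just drops 'in the office'.
(d) Not entailed — the footage is the patient, not an instrument — Mei used a brush.
(e) Not entailed — 'roughly' adds a manner not in (and inconsistent with) the original.
(f) Not entailed — Mei erased the footage, not the plaza; the plaza belongs to the spotting event.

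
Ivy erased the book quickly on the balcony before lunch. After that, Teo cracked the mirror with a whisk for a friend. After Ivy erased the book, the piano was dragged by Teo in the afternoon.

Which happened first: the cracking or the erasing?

The connectives place the erasing before the cracking.

the erasing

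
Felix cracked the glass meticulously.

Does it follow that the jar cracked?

Nothing is said about any jar; only the glass is affected.

no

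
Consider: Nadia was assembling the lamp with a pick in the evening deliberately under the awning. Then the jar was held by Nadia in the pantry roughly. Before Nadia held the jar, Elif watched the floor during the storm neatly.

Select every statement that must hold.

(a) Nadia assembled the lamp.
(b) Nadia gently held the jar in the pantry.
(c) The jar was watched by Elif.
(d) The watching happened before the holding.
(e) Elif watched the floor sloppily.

(d)

(a) Not entailed — 'was assembling' is progressive on an accomplishment; it does not entail the completed 'assembled'.
(b) Not entailed — 'gently' adds a manner not in (and inconsistent with) the original.
(c) Not entailed — Elif watched the floor, not the jar; the jar belongs to the holding event.
(d) Entailed — the narrative places the watching before the holding.
(e) Not entailed — 'sloppily' adds a manner not in (and inconsistent with) the original.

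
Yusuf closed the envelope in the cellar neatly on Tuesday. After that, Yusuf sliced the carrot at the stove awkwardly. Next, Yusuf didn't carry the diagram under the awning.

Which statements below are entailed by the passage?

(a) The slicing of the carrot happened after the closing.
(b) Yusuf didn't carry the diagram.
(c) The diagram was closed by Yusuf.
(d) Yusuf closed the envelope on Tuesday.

(a), (d)

(a) Entailed — the narrative places the closing before the slicing.
(b) Not entailed — dropping 'under the awning' under negation is not valid — the original leaves open that Yusuf carried the diagram some other way.
(c) Not entailed — Yusuf closed the envelope, not the diagram; the diagram belongs to the carrying event.
(d) Entailed — dropping 'in the cellar', 'neatly' leaves a sub-description the original still satisfies.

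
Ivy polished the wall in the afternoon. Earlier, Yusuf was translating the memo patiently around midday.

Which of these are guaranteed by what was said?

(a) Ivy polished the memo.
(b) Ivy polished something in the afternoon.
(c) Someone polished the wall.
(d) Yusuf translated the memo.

(a) Not entailed — Ivy polished the wall, not the memo; the memo belongs to the translating event.
(b) Entailed — this follows by dropping conjuncts from the polishing event's description.
(c) Entailed — every conjunct here is already in the original polishing event.
(d) Not entailed — 'was translating' is progressive on an accomplishment; it does not entail the completed 'translated'.

(b), (c)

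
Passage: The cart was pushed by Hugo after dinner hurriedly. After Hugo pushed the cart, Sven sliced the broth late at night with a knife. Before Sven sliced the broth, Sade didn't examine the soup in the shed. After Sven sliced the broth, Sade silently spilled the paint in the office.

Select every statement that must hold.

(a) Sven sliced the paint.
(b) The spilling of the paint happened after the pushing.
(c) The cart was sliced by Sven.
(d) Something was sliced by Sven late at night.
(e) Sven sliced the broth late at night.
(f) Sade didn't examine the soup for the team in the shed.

(b), (d), (e), (f)

(a) Not entailed — Sven sliced the broth, not the paint; the paint belongs to the spilling event.
(b) Entailed — the narrative places the pushing before the spilling.
(c) Not entailed — Sven sliced the broth, not the cart; the cart belongs to the pushing event.
(d) Entailed — the original entails any weakening of itself; this just drops 'with a knife' and generalizes the patient.
(e) Entailed — the original entails any weakening of itself; this just drops 'with a knife'.
(f) Entailed — under negation, adding a further restriction is entailed: if no such examining event occurred, none occurred for the team either.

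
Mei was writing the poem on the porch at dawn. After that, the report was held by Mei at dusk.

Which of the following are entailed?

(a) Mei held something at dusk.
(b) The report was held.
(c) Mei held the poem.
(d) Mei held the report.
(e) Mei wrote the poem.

(a), (b), (d)

(a) Entailed — every conjunct here is already in the original holding event.
(b) Entailed — every conjunct here is already in the original holding event.
(c) Not entailed — Mei held the report, not the poem; the poem belongs to the writing event.
(d) Entailed — the original entails any weakening of itself; this just drops 'at dusk'.
(e) Not entailed — 'was writing' is progressive on an accomplishment; it does not entail the completed 'wrote'.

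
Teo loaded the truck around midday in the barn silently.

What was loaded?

the truck

'the truck' marks the patient of the loading event.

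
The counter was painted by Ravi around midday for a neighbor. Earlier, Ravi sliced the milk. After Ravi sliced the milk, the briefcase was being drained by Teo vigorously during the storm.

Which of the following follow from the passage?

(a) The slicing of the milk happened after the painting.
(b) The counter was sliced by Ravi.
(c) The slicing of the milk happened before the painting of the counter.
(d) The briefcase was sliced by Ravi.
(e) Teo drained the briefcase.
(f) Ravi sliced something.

(a) Not entailed — the narrative places the slicing before the painting, not after.
(b) Not entailed — Ravi sliced the milk, not the counter; the counter belongs to the painting event.
(c) Entailed — the narrative places the slicing before the painting.
(d) Not entailed — Ravi sliced the milk, not the briefcase; the briefcase belongs to the draining event.
(e) Not entailed — 'was draining' is progressive on an accomplishment; it does not entail the completed 'drained'.
(f) Entailed — generalizing the patient leaves a sub-description the original still satisfies.

(c), (f)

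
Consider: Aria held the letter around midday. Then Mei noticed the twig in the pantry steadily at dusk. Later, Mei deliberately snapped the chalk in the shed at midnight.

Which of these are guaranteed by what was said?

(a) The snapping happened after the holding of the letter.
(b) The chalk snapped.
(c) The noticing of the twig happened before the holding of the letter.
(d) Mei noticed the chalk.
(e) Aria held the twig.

(a), (b)

(a) Entailed — the narrative places the holding before the snapping.
(b) Entailed — 'Mei snapped the chalk' is causative; it entails the inchoative 'the chalk snapped'.
(c) Not entailed — the narrative places the holding before the noticing, not after.
(d) Not entailed — Mei noticed the twig, not the chalk; the chalk belongs to the snapping event.
(e) Not entailed — Aria held the letter, not the twig; the twig belongs to the noticing event.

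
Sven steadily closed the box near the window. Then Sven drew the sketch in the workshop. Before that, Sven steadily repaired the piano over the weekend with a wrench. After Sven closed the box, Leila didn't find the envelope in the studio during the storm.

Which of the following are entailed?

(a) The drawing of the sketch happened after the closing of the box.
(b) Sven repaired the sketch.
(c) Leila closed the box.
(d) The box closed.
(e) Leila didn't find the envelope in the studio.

(a) Entailed — the narrative places the closing before the drawing.
(b) Not entailed — Sven repaired the piano, not the sketch; the sketch belongs to the drawing event.
(c) Not entailed — the passage has Sven closing the box, not Leila.
(d) Entailed — 'Sven closed the box' is causative; it entails the inchoative 'the box closed'.
(e) Not entailed — dropping 'during the storm' under negation is not valid — the original leaves open that Leila found the envelope some other way.

(a), (d)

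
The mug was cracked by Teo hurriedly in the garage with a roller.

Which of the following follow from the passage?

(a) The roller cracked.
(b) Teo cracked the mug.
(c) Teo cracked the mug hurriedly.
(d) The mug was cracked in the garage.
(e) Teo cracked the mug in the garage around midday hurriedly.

(a) Not entailed — the mug is what cracked, not the roller.
(b) Entailed — every conjunct here is already in the original cracking event.
(c) Entailed — this follows by dropping conjuncts from the cracking event's description.
(d) Entailed — dropping 'hurriedly', 'with a roller' and generalizing the agent leaves a sub-description the original still satisfies.
(e) Not entailed — 'around midday' adds information not in the original event.

(b), (c), (d)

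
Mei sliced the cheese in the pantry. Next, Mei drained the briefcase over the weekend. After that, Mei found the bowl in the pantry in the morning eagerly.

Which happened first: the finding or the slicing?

the slicing

The connectives place the slicing before the finding.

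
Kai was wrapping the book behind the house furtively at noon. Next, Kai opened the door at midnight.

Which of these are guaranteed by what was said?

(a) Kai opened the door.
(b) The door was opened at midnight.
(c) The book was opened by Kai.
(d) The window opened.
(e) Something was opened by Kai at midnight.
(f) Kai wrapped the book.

(a), (b), (e)

(a) Entailed — the original entails any weakening of itself; this just drops 'at midnight'.
(b) Entailed — this follows by dropping conjuncts from the opening event's description.
(c) Not entailed — Kai opened the door, not the book; the book belongs to the wrapping event.
(d) Not entailed — the door is what opened, not the window.
(e) Entailed — every conjunct here is already in the original opening event.
(f) Not entailed — 'was wrapping' is progressive on an accomplishment; it does not entail the completed 'wrapped'.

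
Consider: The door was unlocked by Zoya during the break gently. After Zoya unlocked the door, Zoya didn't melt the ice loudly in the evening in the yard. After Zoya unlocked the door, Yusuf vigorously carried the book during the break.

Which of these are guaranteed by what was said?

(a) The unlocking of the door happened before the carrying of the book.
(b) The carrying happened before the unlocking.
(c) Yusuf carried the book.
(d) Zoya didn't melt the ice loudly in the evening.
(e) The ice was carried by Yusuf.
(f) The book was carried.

(a) Entailed — the narrative places the unlocking before the carrying.
(b) Not entailed — the narrative places the unlocking before the carrying, not after.
(c) Entailed — every conjunct here is already in the original carrying event.
(d) Not entailed — dropping 'in the yard' under negation is not valid — the original leaves open that Zoya melted the ice some other way.
(e) Not entailed — Yusuf carried the book, not the ice; the ice belongs to the melting event.
(f) Entailed — the original entails any weakening of itself; this just drops 'vigorously', 'during the break' and generalizes the agent.

(a), (c), (f)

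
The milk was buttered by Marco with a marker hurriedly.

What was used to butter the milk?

'with a marker' marks the instrument of the buttering event.

a marker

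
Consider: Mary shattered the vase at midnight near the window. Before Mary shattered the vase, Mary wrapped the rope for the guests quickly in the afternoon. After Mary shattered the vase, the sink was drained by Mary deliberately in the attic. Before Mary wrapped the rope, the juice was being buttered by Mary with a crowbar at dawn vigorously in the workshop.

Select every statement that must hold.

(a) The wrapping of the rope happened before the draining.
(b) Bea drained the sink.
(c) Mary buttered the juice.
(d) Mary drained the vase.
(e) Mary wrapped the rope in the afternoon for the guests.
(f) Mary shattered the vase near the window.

(a) Entailed — the narrative places the wrapping before the draining.
(b) Not entailed — the passage has Mary draining the sink, not Bea.
(c) Not entailed — 'was buttering' is progressive on an accomplishment; it does not entail the completed 'buttered'.
(d) Not entailed — Mary drained the sink, not the vase; the vase belongs to the shattering event.
(e) Entailed — every conjunct here is already in the original wrapping event.
(f) Entailed — this follows by dropping conjuncts from the shattering event's description.

(a), (e), (f)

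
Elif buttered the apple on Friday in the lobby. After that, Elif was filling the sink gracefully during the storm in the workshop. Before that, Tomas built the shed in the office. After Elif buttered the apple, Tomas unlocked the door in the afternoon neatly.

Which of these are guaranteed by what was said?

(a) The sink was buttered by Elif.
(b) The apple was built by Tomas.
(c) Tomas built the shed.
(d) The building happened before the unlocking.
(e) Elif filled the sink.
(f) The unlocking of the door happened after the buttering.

(c), (f)

(a) Not entailed — Elif buttered the apple, not the sink; the sink belongs to the filling event.
(b) Not entailed — Tomas built the shed, not the apple; the apple belongs to the buttering event.
(c) Entailed — dropping 'in the office' leaves a sub-description the original still satisfies.
(d) Not entailed — the narrative doesn't order the building relative to the unlocking.
(e) Not entailed — 'was filling' is progressive on an accomplishment; it does not entail the completed 'filled'.
(f) Entailed — the narrative places the buttering before the unlocking.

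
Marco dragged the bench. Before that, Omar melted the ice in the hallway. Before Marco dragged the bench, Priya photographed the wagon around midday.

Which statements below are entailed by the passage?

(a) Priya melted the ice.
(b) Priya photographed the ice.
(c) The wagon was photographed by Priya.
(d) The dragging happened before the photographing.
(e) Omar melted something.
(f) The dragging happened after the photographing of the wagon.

(c), (e), (f)

(a) Not entailed — the passage has Omar melting the ice, not Priya.
(b) Not entailed — Priya photographed the wagon, not the ice; the ice belongs to the melting event.
(c) Entailed — every conjunct here is already in the original photographing event.
(d) Not entailed — the narrative places the photographing before the dragging, not after.
(e) Entailed — this follows by dropping conjuncts from the melting event's description.
(f) Entailed — the narrative places the photographing before the dragging.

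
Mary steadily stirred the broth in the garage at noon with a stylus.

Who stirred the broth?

'Mary' marks the agent of the stirring event.

Mary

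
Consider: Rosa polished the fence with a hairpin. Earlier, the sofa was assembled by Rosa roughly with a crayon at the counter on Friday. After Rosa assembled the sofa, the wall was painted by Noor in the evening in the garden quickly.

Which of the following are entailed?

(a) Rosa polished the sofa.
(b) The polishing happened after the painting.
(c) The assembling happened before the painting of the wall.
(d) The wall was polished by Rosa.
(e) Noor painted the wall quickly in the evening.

(c), (e)

(a) Not entailed — Rosa polished the fence, not the sofa; the sofa belongs to the assembling event.
(b) Not entailed — the narrative doesn't order the painting relative to the polishing.
(c) Entailed — the narrative places the assembling before the painting.
(d) Not entailed — Rosa polished the fence, not the wall; the wall belongs to the painting event.
(e) Entailed — dropping 'in the garden' leaves a sub-description the original still satisfies.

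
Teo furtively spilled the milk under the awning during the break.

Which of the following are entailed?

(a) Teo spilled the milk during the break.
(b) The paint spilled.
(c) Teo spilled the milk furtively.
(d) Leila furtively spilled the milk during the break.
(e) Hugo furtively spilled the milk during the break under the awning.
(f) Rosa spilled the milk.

(a) Entailed — the original entails any weakening of itself; this just drops 'furtively', 'under the awning'.
(b) Not entailed — the milk is what spilled, not the paint.
(c) Entailed — this follows by dropping conjuncts from the spilling event's description.
(d) Not entailed — the passage has Teo spilling the milk, not Leila.
(e) Not entailed — the passage has Teo spilling the milk, not Hugo.
(f) Not entailed — the passage has Teo spilling the milk, not Rosa.

(a), (c)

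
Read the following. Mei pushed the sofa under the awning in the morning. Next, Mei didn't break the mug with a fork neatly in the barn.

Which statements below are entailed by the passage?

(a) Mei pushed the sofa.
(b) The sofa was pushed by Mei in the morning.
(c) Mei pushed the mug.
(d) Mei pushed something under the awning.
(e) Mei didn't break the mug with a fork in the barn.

(a) Entailed — every conjunct here is already in the original pushing event.
(b) Entailed — the original entails any weakening of itself; this just drops 'under the awning'.
(c) Not entailed — Mei pushed the sofa, not the mug; the mug belongs to the breaking event.
(d) Entailed — dropping 'in the morning' and generalizing the patient leaves a sub-description the original still satisfies.
(e) Not entailed — dropping 'neatly' under negation is not valid — the original leaves open that Mei broke the mug some other way.

(a), (b), (d)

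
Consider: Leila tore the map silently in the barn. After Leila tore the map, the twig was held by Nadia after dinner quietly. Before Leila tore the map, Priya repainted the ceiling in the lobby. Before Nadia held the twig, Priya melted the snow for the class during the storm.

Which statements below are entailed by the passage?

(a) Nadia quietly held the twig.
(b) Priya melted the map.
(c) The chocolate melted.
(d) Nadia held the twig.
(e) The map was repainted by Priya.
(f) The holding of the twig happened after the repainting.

(a) Entailed — this follows by dropping conjuncts from the holding event's description.
(b) Not entailed — Priya melted the snow, not the map; the map belongs to the tearing event.
(c) Not entailed — the snow is what melted, not the chocolate.
(d) Entailed — every conjunct here is already in the original holding event.
(e) Not entailed — Priya repainted the ceiling, not the map; the map belongs to the tearing event.
(f) Entailed — the narrative places the repainting before the holding.

(a), (d), (f)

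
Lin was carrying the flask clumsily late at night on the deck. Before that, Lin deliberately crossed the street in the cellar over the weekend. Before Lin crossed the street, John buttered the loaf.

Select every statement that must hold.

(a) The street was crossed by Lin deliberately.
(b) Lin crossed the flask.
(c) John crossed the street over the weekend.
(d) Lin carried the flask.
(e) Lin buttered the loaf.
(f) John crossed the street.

(a) Entailed — the original entails any weakening of itself; this just drops 'in the cellar', 'over the weekend'.
(b) Not entailed — Lin crossed the street, not the flask; the flask belongs to the carrying event.
(c) Not entailed — the passage has Lin crossing the street, not John.
(d) Entailed — 'carry' is an activity; 'was carrying' entails that some carrying happened, so 'carried' holds.
(e) Not entailed — the passage has John buttering the loaf, not Lin.
(f) Not entailed — the passage has Lin crossing the street, not John.

(a), (d)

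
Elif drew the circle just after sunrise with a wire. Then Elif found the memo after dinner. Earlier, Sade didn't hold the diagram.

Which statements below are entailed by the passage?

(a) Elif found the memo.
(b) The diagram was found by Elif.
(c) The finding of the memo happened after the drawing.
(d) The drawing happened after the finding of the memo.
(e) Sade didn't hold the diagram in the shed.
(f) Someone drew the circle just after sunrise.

(a), (c), (e), (f)

(a) Entailed — dropping 'after dinner' leaves a sub-description the original still satisfies.
(b) Not entailed — Elif found the memo, not the diagram; the diagram belongs to the holding event.
(c) Entailed — the narrative places the drawing before the finding.
(d) Not entailed — the narrative places the drawing before the finding, not after.
(e) Entailed — under negation, adding a further restriction is entailed: if no such holding event occurred, none occurred in the shed either.
(f) Entailed — every conjunct here is already in the original drawing event.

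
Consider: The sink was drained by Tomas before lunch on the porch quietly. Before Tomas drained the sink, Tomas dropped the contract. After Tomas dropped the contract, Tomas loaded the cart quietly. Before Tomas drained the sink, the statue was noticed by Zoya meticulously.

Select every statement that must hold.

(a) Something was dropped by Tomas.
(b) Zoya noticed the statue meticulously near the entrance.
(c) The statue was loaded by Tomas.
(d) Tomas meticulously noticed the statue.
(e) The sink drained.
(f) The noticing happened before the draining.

(a) Entailed — every conjunct here is already in the original dropping event.
(b) Not entailed — 'near the entrance' adds information not in the original event.
(c) Not entailed — Tomas loaded the cart, not the statue; the statue belongs to the noticing event.
(d) Not entailed — the passage has Zoya noticing the statue, not Tomas.
(e) Entailed — 'Tomas drained the sink' is causative; it entails the inchoative 'the sink drained'.
(f) Entailed — the narrative places the noticing before the draining.

(a), (e), (f)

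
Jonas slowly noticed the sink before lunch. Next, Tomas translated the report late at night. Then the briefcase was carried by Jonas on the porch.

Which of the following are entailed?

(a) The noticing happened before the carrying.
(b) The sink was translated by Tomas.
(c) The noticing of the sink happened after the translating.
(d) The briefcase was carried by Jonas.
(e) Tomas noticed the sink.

(a) Entailed — the narrative places the noticing before the carrying.
(b) Not entailed — Tomas translated the report, not the sink; the sink belongs to the noticing event.
(c) Not entailed — the narrative places the noticing before the translating, not after.
(d) Entailed — every conjunct here is already in the original carrying event.
(e) Not entailed — the passage has Jonas noticing the sink, not Tomas.

(a), (d)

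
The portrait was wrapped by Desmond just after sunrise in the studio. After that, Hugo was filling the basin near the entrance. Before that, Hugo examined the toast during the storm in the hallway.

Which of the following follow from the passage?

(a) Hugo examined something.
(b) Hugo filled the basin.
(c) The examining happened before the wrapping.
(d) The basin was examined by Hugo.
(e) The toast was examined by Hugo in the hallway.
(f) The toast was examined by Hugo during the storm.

(a) Entailed — the original entails any weakening of itself; this just drops 'in the hallway', 'during the storm' and generalizes the patient.
(b) Not entailed — 'was filling' is progressive on an accomplishment; it does not entail the completed 'filled'.
(c) Not entailed — the narrative doesn't order the examining relative to the wrapping.
(d) Not entailed — Hugo examined the toast, not the basin; the basin belongs to the filling event.
(e) Entailed — dropping 'during the storm' leaves a sub-description the original still satisfies.
(f) Entailed — this follows by dropping conjuncts from the examining event's description.

(a), (e), (f)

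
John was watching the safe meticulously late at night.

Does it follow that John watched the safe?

'watch' is atelic; if John was watching the safe, then John watched the safe (for some time).

yes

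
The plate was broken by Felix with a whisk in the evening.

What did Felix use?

'with a whisk' marks the instrument of the breaking event.

a whisk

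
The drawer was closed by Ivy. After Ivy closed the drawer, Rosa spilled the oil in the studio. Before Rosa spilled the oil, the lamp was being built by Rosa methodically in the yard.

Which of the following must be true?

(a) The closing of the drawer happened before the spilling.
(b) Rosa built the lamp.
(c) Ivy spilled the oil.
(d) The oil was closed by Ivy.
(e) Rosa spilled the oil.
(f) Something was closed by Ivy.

(a), (e), (f)

(a) Entailed — the narrative places the closing before the spilling.
(b) Not entailed — 'was building' is progressive on an accomplishment; it does not entail the completed 'built'.
(c) Not entailed — the passage has Rosa spilling the oil, not Ivy.
(d) Not entailed — Ivy closed the drawer, not the oil; the oil belongs to the spilling event.
(e) Entailed — every conjunct here is already in the original spilling event.
(f) Entailed — this follows by dropping conjuncts from the closing event's description.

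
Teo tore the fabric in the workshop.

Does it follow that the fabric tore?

yes

'Teo tore the fabric' is the causative; it entails the inchoative 'the fabric tore'.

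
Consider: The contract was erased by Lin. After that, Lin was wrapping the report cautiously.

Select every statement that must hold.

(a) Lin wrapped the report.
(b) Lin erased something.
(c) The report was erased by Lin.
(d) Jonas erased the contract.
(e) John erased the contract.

(a) Not entailed — 'was wrapping' is progressive on an accomplishment; it does not entail the completed 'wrapped'.
(b) Entailed — every conjunct here is already in the original erasing event.
(c) Not entailed — Lin erased the contract, not the report; the report belongs to the wrapping event.
(d) Not entailed — the passage has Lin erasing the contract, not Jonas.
(e) Not entailed — the passage has Lin erasing the contract, not John.

(b)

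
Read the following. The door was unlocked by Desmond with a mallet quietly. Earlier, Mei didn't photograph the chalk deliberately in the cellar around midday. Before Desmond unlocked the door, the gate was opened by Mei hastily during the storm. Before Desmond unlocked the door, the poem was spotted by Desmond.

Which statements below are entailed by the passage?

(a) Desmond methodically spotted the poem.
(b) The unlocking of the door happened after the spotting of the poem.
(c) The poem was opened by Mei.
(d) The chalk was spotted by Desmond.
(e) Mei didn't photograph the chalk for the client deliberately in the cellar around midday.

(b), (e)

(a) Not entailed — 'methodically' adds information not in the original event.
(b) Entailed — the narrative places the spotting before the unlocking.
(c) Not entailed — Mei opened the gate, not the poem; the poem belongs to the spotting event.
(d) Not entailed — Desmond spotted the poem, not the chalk; the chalk belongs to the photographing event.
(e) Entailed — under negation, adding a further restriction is entailed: if no such photographing event occurred, none occurred for the client either.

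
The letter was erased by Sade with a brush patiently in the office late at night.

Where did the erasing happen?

'in the office' marks the location of the erasing event.

in the office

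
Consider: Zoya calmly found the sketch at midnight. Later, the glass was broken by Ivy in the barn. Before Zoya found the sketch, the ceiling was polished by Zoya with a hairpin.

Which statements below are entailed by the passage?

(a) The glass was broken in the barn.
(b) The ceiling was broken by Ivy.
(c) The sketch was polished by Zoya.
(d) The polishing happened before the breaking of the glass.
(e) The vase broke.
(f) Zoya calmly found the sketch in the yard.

(a) Entailed — every conjunct here is already in the original breaking event.
(b) Not entailed — Ivy broke the glass, not the ceiling; the ceiling belongs to the polishing event.
(c) Not entailed — Zoya polished the ceiling, not the sketch; the sketch belongs to the finding event.
(d) Entailed — the narrative places the polishing before the breaking.
(e) Not entailed — the glass is what broke, not the vase.
(f) Not entailed — 'in the yard' adds information not in the original event.

(a), (d)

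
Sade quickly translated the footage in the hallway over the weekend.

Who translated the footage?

Sade

'Sade' marks the agent of the translating event.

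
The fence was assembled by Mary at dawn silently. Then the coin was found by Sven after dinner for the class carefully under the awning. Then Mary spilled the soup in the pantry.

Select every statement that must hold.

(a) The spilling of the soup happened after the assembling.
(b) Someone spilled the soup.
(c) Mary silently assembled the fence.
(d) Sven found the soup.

(a), (b), (c)

(a) Entailed — the narrative places the assembling before the spilling.
(b) Entailed — this follows by dropping conjuncts from the spilling event's description.
(c) Entailed — the original entails any weakening of itself; this just drops 'at dawn'.
(d) Not entailed — Sven found the coin, not the soup; the soup belongs to the spilling event.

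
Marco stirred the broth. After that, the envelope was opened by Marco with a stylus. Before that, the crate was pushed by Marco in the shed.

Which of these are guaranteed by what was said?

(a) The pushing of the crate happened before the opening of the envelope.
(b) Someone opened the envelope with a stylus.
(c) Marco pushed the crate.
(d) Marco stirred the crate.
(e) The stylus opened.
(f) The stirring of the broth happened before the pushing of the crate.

(a) Entailed — the narrative places the pushing before the opening.
(b) Entailed — the original entails any weakening of itself; this just generalizes the agent.
(c) Entailed — the original entails any weakening of itself; this just drops 'in the shed'.
(d) Not entailed — Marco stirred the broth, not the crate; the crate belongs to the pushing event.
(e) Not entailed — the envelope is what opened, not the stylus.
(f) Not entailed — the narrative doesn't order the stirring relative to the pushing.

(a), (b), (c)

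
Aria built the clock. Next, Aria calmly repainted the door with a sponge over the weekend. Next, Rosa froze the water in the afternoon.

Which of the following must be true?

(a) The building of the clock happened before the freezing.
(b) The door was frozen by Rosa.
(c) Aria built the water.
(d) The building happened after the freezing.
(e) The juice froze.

(a)

(a) Entailed — the narrative places the building before the freezing.
(b) Not entailed — Rosa froze the water, not the door; the door belongs to the repainting event.
(c) Not entailed — Aria built the clock, not the water; the water belongs to the freezing event.
(d) Not entailed — the narrative places the building before the freezing, not after.
(e) Not entailed — the water is what froze, not the juice.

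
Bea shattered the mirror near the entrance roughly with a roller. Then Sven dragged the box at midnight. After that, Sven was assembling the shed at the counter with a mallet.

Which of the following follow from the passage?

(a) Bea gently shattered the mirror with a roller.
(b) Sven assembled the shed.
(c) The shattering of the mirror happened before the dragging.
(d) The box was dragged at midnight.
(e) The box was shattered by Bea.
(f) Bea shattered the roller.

(a) Not entailed — 'gently' adds a manner not in (and inconsistent with) the original.
(b) Not entailed — 'was assembling' is progressive on an accomplishment; it does not entail the completed 'assembled'.
(c) Entailed — the narrative places the shattering before the dragging.
(d) Entailed — every conjunct here is already in the original dragging event.
(e) Not entailed — Bea shattered the mirror, not the box; the box belongs to the dragging event.
(f) Not entailed — the roller is the instrument, not what was shattered.

(c), (d)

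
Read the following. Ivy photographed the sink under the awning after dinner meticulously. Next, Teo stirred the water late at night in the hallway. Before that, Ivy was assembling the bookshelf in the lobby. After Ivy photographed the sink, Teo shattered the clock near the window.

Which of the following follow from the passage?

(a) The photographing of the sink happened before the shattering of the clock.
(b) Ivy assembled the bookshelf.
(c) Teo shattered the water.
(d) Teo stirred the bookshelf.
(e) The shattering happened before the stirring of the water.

(a) Entailed — the narrative places the photographing before the shattering.
(b) Not entailed — 'was assembling' is progressive on an accomplishment; it does not entail the completed 'assembled'.
(c) Not entailed — Teo shattered the clock, not the water; the water belongs to the stirring event.
(d) Not entailed — Teo stirred the water, not the bookshelf; the bookshelf belongs to the assembling event.
(e) Not entailed — the narrative doesn't order the shattering relative to the stirring.

(a)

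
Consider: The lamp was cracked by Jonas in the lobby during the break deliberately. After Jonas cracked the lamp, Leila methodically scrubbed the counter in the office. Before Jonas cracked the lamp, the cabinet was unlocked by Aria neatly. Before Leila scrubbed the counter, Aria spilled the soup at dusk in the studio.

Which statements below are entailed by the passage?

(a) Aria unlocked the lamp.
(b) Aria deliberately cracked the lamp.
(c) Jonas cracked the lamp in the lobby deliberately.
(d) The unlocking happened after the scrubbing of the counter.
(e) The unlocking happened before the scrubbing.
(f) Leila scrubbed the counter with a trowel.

(a) Not entailed — Aria unlocked the cabinet, not the lamp; the lamp belongs to the cracking event.
(b) Not entailed — the passage has Jonas cracking the lamp, not Aria.
(c) Entailed — dropping 'during the break' leaves a sub-description the original still satisfies.
(d) Not entailed — the narrative places the unlocking before the scrubbing, not after.
(e) Entailed — the narrative places the unlocking before the scrubbing.
(f) Not entailed — 'with a trowel' adds information not in the original event.

(c), (e)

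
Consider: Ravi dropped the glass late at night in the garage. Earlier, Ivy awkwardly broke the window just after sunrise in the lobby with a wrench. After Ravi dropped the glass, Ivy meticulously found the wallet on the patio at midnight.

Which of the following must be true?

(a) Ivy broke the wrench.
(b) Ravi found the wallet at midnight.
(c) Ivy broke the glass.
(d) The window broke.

(d)

(a) Not entailed — the wrench is the instrument, not what was broken.
(b) Not entailed — the passage has Ivy finding the wallet, not Ravi.
(c) Not entailed — Ivy broke the window, not the glass; the glass belongs to the dropping event.
(d) Entailed — 'Ivy broke the window' is causative; it entails the inchoative 'the window broke'.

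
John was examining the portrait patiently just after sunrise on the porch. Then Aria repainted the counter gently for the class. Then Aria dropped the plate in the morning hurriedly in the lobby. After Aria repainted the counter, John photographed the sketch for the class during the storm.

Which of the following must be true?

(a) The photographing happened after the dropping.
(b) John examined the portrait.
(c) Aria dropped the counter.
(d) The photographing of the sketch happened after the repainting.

(a) Not entailed — the narrative doesn't order the dropping relative to the photographing.
(b) Entailed — 'examine' is an activity; 'was examining' entails that some examining happened, so 'examined' holds.
(c) Not entailed — Aria dropped the plate, not the counter; the counter belongs to the repainting event.
(d) Entailed — the narrative places the repainting before the photographing.

(b), (d)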